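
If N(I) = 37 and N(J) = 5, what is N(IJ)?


N(IJ) = N(I) * N(J)
= 37 * 5
= 185

185


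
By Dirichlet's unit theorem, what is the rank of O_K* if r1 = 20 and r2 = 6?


By Dirichlet's unit theorem:
rank = r1 + r2 - 1
= 20 + 6 - 1
= 25

25


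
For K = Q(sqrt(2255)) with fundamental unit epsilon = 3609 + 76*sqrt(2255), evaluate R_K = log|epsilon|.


epsilon = 3609 + 76*sqrt(2255)
= 7217.9999
R = ln(7217.9999)
= 8.8843

8.8843


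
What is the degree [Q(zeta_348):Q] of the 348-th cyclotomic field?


The degree equals Euler's totient phi(348).
348 = 2^2 * 3 * 29
phi(348) = 112

112


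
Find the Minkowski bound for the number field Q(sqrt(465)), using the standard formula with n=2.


d = 465, d mod 4 = 1, so disc(K) = d = 465; |disc(K)| = 465
Real quadratic field, so n = 2, s = r2 = 0, r1 = 2
M = (n!/n^n) * (4/pi)^s * sqrt(|disc(K)|) = (2!/2^2) * (4/pi)^0 * sqrt(465)
= 0.5 * 1.000000 * 21.563859
= 10.7819

10.7819


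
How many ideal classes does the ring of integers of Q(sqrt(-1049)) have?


K = Q(sqrt(-1049)). d mod 4 = 3, so D = disc(K) = 4d = -4196
h(K) equals the number of primitive reduced positive-definite forms (a, b, c) = a*x^2 + b*x*y + c*y^2 with b^2 - 4ac = D,
where reduced means |b| <= a <= c, with b >= 0 whenever |b| = a or a = c, and primitive means gcd(a, b, c) = 1.
Reduced forces 3a^2 <= |D| = 4196, so 1 <= a <= 37; b must have the parity of D, and c = (b^2 - D)/(4a) must be an integer >= a.
Enumerate a = 1..37, b in [-a, a]:
  a=1: (1, 0, 1049)  [1]
  a=2: (2, 2, 525)  [1]
  a=3: (3, -2, 350), (3, 2, 350)  [2]
  a=4: none
  a=5: (5, -2, 210), (5, 2, 210)  [2]
  a=6: (6, -2, 175), (6, 2, 175)  [2]
  a=7: (7, -2, 150), (7, 2, 150)  [2]
  a=8: none
  a=9: (9, -4, 117), (9, 4, 117)  [2]
  a=10: (10, -2, 105), (10, 2, 105)  [2]
  a=11..12: none
  a=13: (13, -4, 81), (13, 4, 81)  [2]
  a=14: (14, -2, 75), (14, 2, 75)  [2]
  a=15: (15, -8, 71), (15, -2, 70), (15, 2, 70), (15, 8, 71)  [4]
  a=16..17: none
  a=18: (18, -14, 61), (18, 14, 61)  [2]
  a=19..20: none
  a=21: (21, -16, 53), (21, -2, 50), (21, 2, 50), (21, 16, 53)  [4]
  a=22: none
  a=23: (23, -6, 46), (23, 6, 46)  [2]
  a=24: none
  a=25: (25, -2, 42), (25, 2, 42)  [2]
  a=26: (26, -22, 45), (26, 22, 45)  [2]
  a=27: (27, -4, 39), (27, 4, 39)  [2]
  a=28: none
  a=29: (29, -26, 42), (29, 26, 42)  [2]
  a=30: (30, -22, 39), (30, -2, 35), (30, 2, 35), (30, 22, 39)  [4]
  a=31: (31, -12, 35), (31, 12, 35)  [2]
  a=32..37: none
Total reduced forms: 1 + 1 + 2 + 2 + 2 + 2 + 2 + 2 + 2 + 2 + 4 + 2 + 4 + 2 + 2 + 2 + 2 + 2 + 4 + 2 = 44
h = 44

44


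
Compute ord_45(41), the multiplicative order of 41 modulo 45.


We want ord_45(41), the smallest k >= 1 with 41^k = 1 mod 45.
n = 45 = 3^2 * 5, phi(45) = 24; the order divides phi(n).
Divisors of 24: 1, 2, 3, 4, 6, 8, 12, 24
Repeated squaring mod 45: 41^1 = 41, 41^2 = 16, 41^4 = 31, 41^8 = 16, 41^16 = 31
Test divisors in increasing order:
  k=1: 41^1 = 41 mod 45
  k=2: 41^2 = 16 mod 45
  k=3: 41^3 = 16 * 41 = 26 mod 45
  k=4: 41^4 = 31 mod 45
  k=6: 41^6 = 31 * 16 = 1 mod 45  <- first divisor giving 1
Order = 6

6


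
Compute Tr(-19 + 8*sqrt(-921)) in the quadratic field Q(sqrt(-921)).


Tr(a + b*sqrt(d)) = (a + b*sqrt(d)) + (a - b*sqrt(d)) = 2a
= 2 * (-19)
= -38

-38


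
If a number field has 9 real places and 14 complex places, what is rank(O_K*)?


By Dirichlet's unit theorem:
rank = r1 + r2 - 1
= 9 + 14 - 1
= 22

22


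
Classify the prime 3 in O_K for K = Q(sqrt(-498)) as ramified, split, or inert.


K = Q(sqrt(-498)). Since d mod 4 = 2, disc(K) = -1992.
Check p | disc: -1992 mod 3 = 0.
p divides disc, so p ramifies: (p) = P^2 with e=2, f=1, g=1.
Therefore p is ramified.

ramified


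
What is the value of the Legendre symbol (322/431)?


p = 431 is prime, so compute (322/431) with the reciprocity algorithm (Jacobi-symbol steps: pull out 2s via (2/n), flip via reciprocity, reduce):
  pull out 2: (2/431) = +1  (since 431 mod 8 = 7)
  reciprocity: (161/431) -> +(431/161)
  reduce: (109/161)
  reciprocity: (109/161) -> +(161/109)
  reduce: (52/109)
  pull out 2: (2/109) = -1  (since 109 mod 8 = 5)
  pull out 2: (2/109) = -1  (since 109 mod 8 = 5)
  reciprocity: (13/109) -> +(109/13)
  reduce: (5/13)
  reciprocity: (5/13) -> +(13/5)
  reduce: (3/5)
  reciprocity: (3/5) -> +(5/3)
  reduce: (2/3)
  pull out 2: (2/3) = -1  (since 3 mod 8 = 3)
  (1/3) = 1
Product of signs = -1
(322/431) = -1

-1


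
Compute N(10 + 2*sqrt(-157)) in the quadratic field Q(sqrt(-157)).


N(a + b*sqrt(d)) = a^2 - d*b^2
= (10)^2 - (-157)*(2)^2
= 100 + 628
= 728

728


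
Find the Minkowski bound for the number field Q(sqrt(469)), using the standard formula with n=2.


d = 469, d mod 4 = 1, so disc(K) = d = 469; |disc(K)| = 469
Real quadratic field, so n = 2, s = r2 = 0, r1 = 2
M = (n!/n^n) * (4/pi)^s * sqrt(|disc(K)|) = (2!/2^2) * (4/pi)^0 * sqrt(469)
= 0.5 * 1.000000 * 21.656408
= 10.8282

10.8282


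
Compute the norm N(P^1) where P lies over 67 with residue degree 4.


N(P^a) = p^(a*f)
= 67^(1*4)
= 67^4
= 20151121

20151121


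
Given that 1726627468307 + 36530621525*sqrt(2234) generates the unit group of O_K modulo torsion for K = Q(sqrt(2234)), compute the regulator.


epsilon = 1726627468307 + 36530621525*sqrt(2234)
= 3.4533e+12
R = ln(3.4533e+12)
= 28.8703

28.8703


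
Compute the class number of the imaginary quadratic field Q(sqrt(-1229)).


K = Q(sqrt(-1229)). d mod 4 = 3, so D = disc(K) = 4d = -4916
h(K) equals the number of primitive reduced positive-definite forms (a, b, c) = a*x^2 + b*x*y + c*y^2 with b^2 - 4ac = D,
where reduced means |b| <= a <= c, with b >= 0 whenever |b| = a or a = c, and primitive means gcd(a, b, c) = 1.
Reduced forces 3a^2 <= |D| = 4916, so 1 <= a <= 40; b must have the parity of D, and c = (b^2 - D)/(4a) must be an integer >= a.
Enumerate a = 1..40, b in [-a, a]:
  a=1: (1, 0, 1229)  [1]
  a=2: (2, 2, 615)  [1]
  a=3: (3, -2, 410), (3, 2, 410)  [2]
  a=4: none
  a=5: (5, -2, 246), (5, 2, 246)  [2]
  a=6: (6, -2, 205), (6, 2, 205)  [2]
  a=7..8: none
  a=9: (9, -4, 137), (9, 4, 137)  [2]
  a=10: (10, -2, 123), (10, 2, 123)  [2]
  a=11: (11, -10, 114), (11, 10, 114)  [2]
  a=12..14: none
  a=15: (15, -8, 83), (15, -2, 82), (15, 2, 82), (15, 8, 83)  [4]
  a=16..17: none
  a=18: (18, -14, 71), (18, 14, 71)  [2]
  a=19: (19, -10, 66), (19, 10, 66)  [2]
  a=20..21: none
  a=22: (22, -10, 57), (22, 10, 57)  [2]
  a=23: (23, -12, 55), (23, 12, 55)  [2]
  a=24: none
  a=25: (25, -22, 54), (25, 22, 54)  [2]
  a=26: none
  a=27: (27, -22, 50), (27, 22, 50)  [2]
  a=28..29: none
  a=30: (30, -22, 45), (30, -2, 41), (30, 2, 41), (30, 22, 45)  [4]
  a=31..32: none
  a=33: (33, -32, 45), (33, -10, 38), (33, 10, 38), (33, 32, 45)  [4]
  a=34..40: none
Total reduced forms: 1 + 1 + 2 + 2 + 2 + 2 + 2 + 2 + 4 + 2 + 2 + 2 + 2 + 2 + 2 + 4 + 4 = 38
h = 38

38


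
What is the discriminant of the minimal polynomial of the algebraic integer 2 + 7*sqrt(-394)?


The element 2 + 7*sqrt(-394) has minimal polynomial:
x^2 - 4*x + 19310
Discriminant = (-4)^2 - 4*(19310)
= 16 - 77240
= -77224

-77224


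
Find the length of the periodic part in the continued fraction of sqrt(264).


Run the CF algorithm for sqrt(264).
a_0 = floor(sqrt(264)) = 16; set m_0=0, q_0=1.
Recurrence: m' = q*a - m,  q' = (d - m'^2)/q,  a' = floor((a_0 + m')/q').
  step 1: m=16, q=8, a=4
  step 2: m=16, q=1, a=32
a_2 = 2*a_0 = 32, so the period closes here.
sqrt(264) = [16; 4, 32]
Period length = 2

2


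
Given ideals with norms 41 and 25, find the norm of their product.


N(IJ) = N(I) * N(J)
= 41 * 25
= 1025

1025


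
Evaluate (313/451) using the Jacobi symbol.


Compute (313/451) via quadratic reciprocity:
  reciprocity: (313/451) -> +(451/313)
  reduce: (138/313)
  pull out 2: (2/313) = +1  (since 313 mod 8 = 1)
  reciprocity: (69/313) -> +(313/69)
  reduce: (37/69)
  reciprocity: (37/69) -> +(69/37)
  reduce: (32/37)
  pull out 2: (2/37) = -1  (since 37 mod 8 = 5)
  pull out 2: (2/37) = -1  (since 37 mod 8 = 5)
  pull out 2: (2/37) = -1  (since 37 mod 8 = 5)
  pull out 2: (2/37) = -1  (since 37 mod 8 = 5)
  pull out 2: (2/37) = -1  (since 37 mod 8 = 5)
  (1/37) = 1
Product of signs = -1

-1


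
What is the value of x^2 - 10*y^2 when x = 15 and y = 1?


x^2 - d*y^2
= 15^2 - 10*1^2
= 225 - 10
= 215

215


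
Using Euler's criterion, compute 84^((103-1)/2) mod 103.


p = 103 is prime and the exponent is (p-1)/2 = 51, so by Euler's criterion 84^51 = (84/103) = +1 or -1 mod 103.
Compute by square-and-multiply:
  51 = 32 + 16 + 2 + 1 (binary 110011)
  Repeated squaring mod 103: 84^1 = 84, 84^2 = 52, 84^4 = 26, 84^8 = 58, 84^16 = 68, 84^32 = 92
  84^51 = 84^32 * 84^16 * 84^2 * 84^1 = 92 * 68 * 52 * 84 mod 103
    92 * 68 = 6256 = 76 mod 103
    76 * 52 = 3952 = 38 mod 103
    38 * 84 = 3192 = 102 mod 103
  84^51 = 102 mod 103
Result 102 = p - 1 = -1 mod 103: 84 is a quadratic non-residue mod 103. As a residue in [0, p-1] the value is 102.
84^51 mod 103 = 102

102


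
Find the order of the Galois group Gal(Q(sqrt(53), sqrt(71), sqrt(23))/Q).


The 3 square roots of distinct primes are multiplicatively independent over Q,
so [K:Q] = 2^3 and Gal(K/Q) is isomorphic to (Z/2Z)^3.
|Gal| = 2^3 = 8

8


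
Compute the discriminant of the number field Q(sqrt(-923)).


For K = Q(sqrt(d)) with d squarefree: disc(K) = d if d = 1 mod 4, and disc(K) = 4d if d = 2 or 3 mod 4.
Here d = -923, and d mod 4 = 1.
d = 1 mod 4 (O_K = Z[(1+sqrt(d))/2]), so disc(K) = d = -923

-923


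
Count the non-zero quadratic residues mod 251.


For prime p, the number of non-zero quadratic residues is (p-1)/2.
= (251-1)/2
= 125

125


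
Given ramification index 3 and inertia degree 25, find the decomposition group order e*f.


|D_P| = e * f
= 3 * 25
= 75

75


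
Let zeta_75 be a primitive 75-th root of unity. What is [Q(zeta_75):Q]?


The degree equals Euler's totient phi(75).
75 = 3 * 5^2
phi(75) = 40

40


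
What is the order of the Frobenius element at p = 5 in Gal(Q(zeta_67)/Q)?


The Frobenius at p in Gal(Q(zeta_n)/Q) = (Z/nZ)* is the class of p, so its order is ord_67(5), the smallest k >= 1 with 5^k = 1 mod 67.
n = 67 = 67, phi(67) = 66; the order divides phi(n).
Divisors of 66: 1, 2, 3, 6, 11, 22, 33, 66
Repeated squaring mod 67: 5^1 = 5, 5^2 = 25, 5^4 = 22, 5^8 = 15, 5^16 = 24, 5^32 = 40, 5^64 = 59
Test divisors in increasing order:
  k=1: 5^1 = 5 mod 67
  k=2: 5^2 = 25 mod 67
  k=3: 5^3 = 25 * 5 = 58 mod 67
  k=6: 5^6 = 22 * 25 = 14 mod 67
  k=11: 5^11 = 15 * 25 * 5 = 66 mod 67
  k=22: 5^22 = 24 * 22 * 25 = 1 mod 67  <- first divisor giving 1
Order = 22

22


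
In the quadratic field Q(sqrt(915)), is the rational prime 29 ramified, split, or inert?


K = Q(sqrt(915)). Since d mod 4 = 3, disc(K) = 3660.
Check p | disc: 3660 mod 29 = 6.
p does not divide disc. Compute Legendre symbol (d/p):
16^((29-1)/2) mod 29 = 1
(d/p) = 1, so p splits: (p) = P*P' with e=1, f=1, g=2.
Therefore p is split.

split


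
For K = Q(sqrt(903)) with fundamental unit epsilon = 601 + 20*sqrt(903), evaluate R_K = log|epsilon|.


epsilon = 601 + 20*sqrt(903)
= 1201.9992
R = ln(1201.9992)
= 7.0917

7.0917


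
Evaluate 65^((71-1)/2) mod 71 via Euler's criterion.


p = 71 is prime and the exponent is (p-1)/2 = 35, so by Euler's criterion 65^35 = (65/71) = +1 or -1 mod 71.
Compute by square-and-multiply:
  35 = 32 + 2 + 1 (binary 100011)
  Repeated squaring mod 71: 65^1 = 65, 65^2 = 36, 65^4 = 18, 65^8 = 40, 65^16 = 38, 65^32 = 24
  65^35 = 65^32 * 65^2 * 65^1 = 24 * 36 * 65 mod 71
    24 * 36 = 864 = 12 mod 71
    12 * 65 = 780 = 70 mod 71
  65^35 = 70 mod 71
Result 70 = p - 1 = -1 mod 71: 65 is a quadratic non-residue mod 71. As a residue in [0, p-1] the value is 70.
65^35 mod 71 = 70

70


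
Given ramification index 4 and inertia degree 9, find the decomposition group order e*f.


|D_P| = e * f
= 4 * 9
= 36

36


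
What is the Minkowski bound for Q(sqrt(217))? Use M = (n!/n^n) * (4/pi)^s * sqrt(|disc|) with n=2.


d = 217, d mod 4 = 1, so disc(K) = d = 217; |disc(K)| = 217
Real quadratic field, so n = 2, s = r2 = 0, r1 = 2
M = (n!/n^n) * (4/pi)^s * sqrt(|disc(K)|) = (2!/2^2) * (4/pi)^0 * sqrt(217)
= 0.5 * 1.000000 * 14.730920
= 7.3655

7.3655


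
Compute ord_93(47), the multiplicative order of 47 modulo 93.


We want ord_93(47), the smallest k >= 1 with 47^k = 1 mod 93.
n = 93 = 3 * 31, phi(93) = 60; the order divides phi(n).
Divisors of 60: 1, 2, 3, 4, 5, 6, 10, 12, 15, 20, 30, 60
Repeated squaring mod 93: 47^1 = 47, 47^2 = 70, 47^4 = 64, 47^8 = 4, 47^16 = 16, 47^32 = 70
Test divisors in increasing order:
  k=1: 47^1 = 47 mod 93
  k=2: 47^2 = 70 mod 93
  k=3: 47^3 = 70 * 47 = 35 mod 93
  k=4: 47^4 = 64 mod 93
  k=5: 47^5 = 64 * 47 = 32 mod 93
  k=6: 47^6 = 64 * 70 = 16 mod 93
  k=10: 47^10 = 4 * 70 = 1 mod 93  <- first divisor giving 1
Order = 10

10


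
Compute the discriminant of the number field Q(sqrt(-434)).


For K = Q(sqrt(d)) with d squarefree: disc(K) = d if d = 1 mod 4, and disc(K) = 4d if d = 2 or 3 mod 4.
Here d = -434, and d mod 4 = 2.
d = 2 mod 4, not 1 (O_K = Z[sqrt(d)]), so disc(K) = 4d = 4 * (-434) = -1736

-1736


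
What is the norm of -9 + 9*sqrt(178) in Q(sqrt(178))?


N(a + b*sqrt(d)) = a^2 - d*b^2
= (-9)^2 - (178)*(9)^2
= 81 - 14418
= -14337

-14337


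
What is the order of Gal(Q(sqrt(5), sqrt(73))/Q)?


The 2 square roots of distinct primes are multiplicatively independent over Q,
so [K:Q] = 2^2 and Gal(K/Q) is isomorphic to (Z/2Z)^2.
|Gal| = 2^2 = 4

4


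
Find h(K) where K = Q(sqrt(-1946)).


K = Q(sqrt(-1946)). d mod 4 = 2, so D = disc(K) = 4d = -7784
h(K) equals the number of primitive reduced positive-definite forms (a, b, c) = a*x^2 + b*x*y + c*y^2 with b^2 - 4ac = D,
where reduced means |b| <= a <= c, with b >= 0 whenever |b| = a or a = c, and primitive means gcd(a, b, c) = 1.
Reduced forces 3a^2 <= |D| = 7784, so 1 <= a <= 50; b must have the parity of D, and c = (b^2 - D)/(4a) must be an integer >= a.
Enumerate a = 1..50, b in [-a, a]:
  a=1: (1, 0, 1946)  [1]
  a=2: (2, 0, 973)  [1]
  a=3: (3, -2, 649), (3, 2, 649)  [2]
  a=4: none
  a=5: (5, -4, 390), (5, 4, 390)  [2]
  a=6: (6, -4, 325), (6, 4, 325)  [2]
  a=7: (7, 0, 278)  [1]
  a=8: none
  a=9: (9, -8, 218), (9, 8, 218)  [2]
  a=10: (10, -4, 195), (10, 4, 195)  [2]
  a=11: (11, -2, 177), (11, 2, 177)  [2]
  a=12: none
  a=13: (13, -4, 150), (13, 4, 150)  [2]
  a=14: (14, 0, 139)  [1]
  a=15: (15, -14, 133), (15, -4, 130), (15, 4, 130), (15, 14, 133)  [4]
  a=16: none
  a=17: (17, -6, 115), (17, 6, 115)  [2]
  a=18: (18, -8, 109), (18, 8, 109)  [2]
  a=19: (19, -14, 105), (19, 14, 105)  [2]
  a=20: none
  a=21: (21, -14, 95), (21, 14, 95)  [2]
  a=22: (22, -20, 93), (22, 20, 93)  [2]
  a=23: (23, -6, 85), (23, 6, 85)  [2]
  a=24: none
  a=25: (25, -4, 78), (25, 4, 78)  [2]
  a=26: (26, -4, 75), (26, 4, 75)  [2]
  a=27: (27, -10, 73), (27, 10, 73)  [2]
  a=28..29: none
  a=30: (30, -16, 67), (30, -4, 65), (30, 4, 65), (30, 16, 67)  [4]
  a=31: (31, -20, 66), (31, 20, 66)  [2]
  a=32: none
  a=33: (33, -20, 62), (33, -2, 59), (33, 2, 59), (33, 20, 62)  [4]
  a=34: (34, -28, 63), (34, 28, 63)  [2]
  a=35: (35, -14, 57), (35, 14, 57)  [2]
  a=36..37: none
  a=38: (38, -24, 55), (38, 24, 55)  [2]
  a=39: (39, -22, 53), (39, -4, 50), (39, 4, 50), (39, 22, 53)  [4]
  a=40..41: none
  a=42: (42, -28, 51), (42, 28, 51)  [2]
  a=43..44: none
  a=45: (45, -44, 54), (45, -26, 47), (45, 26, 47), (45, 44, 54)  [4]
  a=46: (46, -40, 51), (46, 40, 51)  [2]
  a=47..50: none
Total reduced forms: 1 + 1 + 2 + 2 + 2 + 1 + 2 + 2 + 2 + 2 + 1 + 4 + 2 + 2 + 2 + 2 + 2 + 2 + 2 + 2 + 2 + 4 + 2 + 4 + 2 + 2 + 2 + 4 + 2 + 4 + 2 = 68
h = 68

68


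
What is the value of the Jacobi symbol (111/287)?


Compute (111/287) via quadratic reciprocity:
  reciprocity: (111/287) -> -(287/111)
  reduce: (65/111)
  reciprocity: (65/111) -> +(111/65)
  reduce: (46/65)
  pull out 2: (2/65) = +1  (since 65 mod 8 = 1)
  reciprocity: (23/65) -> +(65/23)
  reduce: (19/23)
  reciprocity: (19/23) -> -(23/19)
  reduce: (4/19)
  pull out 2: (2/19) = -1  (since 19 mod 8 = 3)
  pull out 2: (2/19) = -1  (since 19 mod 8 = 3)
  (1/19) = 1
Product of signs = 1

1


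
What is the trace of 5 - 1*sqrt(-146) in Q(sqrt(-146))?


Tr(a + b*sqrt(d)) = (a + b*sqrt(d)) + (a - b*sqrt(d)) = 2a
= 2 * (5)
= 10

10


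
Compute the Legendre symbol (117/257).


p = 257 is prime, so compute (117/257) with the reciprocity algorithm (Jacobi-symbol steps: pull out 2s via (2/n), flip via reciprocity, reduce):
  reciprocity: (117/257) -> +(257/117)
  reduce: (23/117)
  reciprocity: (23/117) -> +(117/23)
  reduce: (2/23)
  pull out 2: (2/23) = +1  (since 23 mod 8 = 7)
  (1/23) = 1
Product of signs = 1
(117/257) = 1

1


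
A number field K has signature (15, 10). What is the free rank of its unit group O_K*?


By Dirichlet's unit theorem:
rank = r1 + r2 - 1
= 15 + 10 - 1
= 24

24


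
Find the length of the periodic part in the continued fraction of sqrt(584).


Run the CF algorithm for sqrt(584).
a_0 = floor(sqrt(584)) = 24; set m_0=0, q_0=1.
Recurrence: m' = q*a - m,  q' = (d - m'^2)/q,  a' = floor((a_0 + m')/q').
  step 1: m=24, q=8, a=6
  step 2: m=24, q=1, a=48
a_2 = 2*a_0 = 48, so the period closes here.
sqrt(584) = [24; 6, 48]
Period length = 2

2


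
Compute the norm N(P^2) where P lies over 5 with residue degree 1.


N(P^a) = p^(a*f)
= 5^(2*1)
= 5^2
= 25

25


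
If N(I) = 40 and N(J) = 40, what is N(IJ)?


N(IJ) = N(I) * N(J)
= 40 * 40
= 1600

1600


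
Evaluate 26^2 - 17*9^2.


x^2 - d*y^2
= 26^2 - 17*9^2
= 676 - 1377
= -701

-701


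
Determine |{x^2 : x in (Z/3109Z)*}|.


For prime p, the number of non-zero quadratic residues is (p-1)/2.
= (3109-1)/2
= 1554

1554


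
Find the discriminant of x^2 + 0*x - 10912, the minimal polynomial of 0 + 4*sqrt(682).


The element 0 + 4*sqrt(682) has minimal polynomial:
x^2 + 0*x - 10912
Discriminant = (0)^2 - 4*(-10912)
= 0 + 43648
= 43648

43648


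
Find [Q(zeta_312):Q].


The degree equals Euler's totient phi(312).
312 = 2^3 * 3 * 13
phi(312) = 96

96


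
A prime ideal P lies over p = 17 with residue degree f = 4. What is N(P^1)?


N(P^a) = p^(a*f)
= 17^(1*4)
= 17^4
= 83521

83521


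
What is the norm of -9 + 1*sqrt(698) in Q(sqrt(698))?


N(a + b*sqrt(d)) = a^2 - d*b^2
= (-9)^2 - (698)*(1)^2
= 81 - 698
= -617

-617


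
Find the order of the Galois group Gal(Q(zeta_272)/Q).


|Gal(Q(zeta_272)/Q)| = phi(272)
= 128

128


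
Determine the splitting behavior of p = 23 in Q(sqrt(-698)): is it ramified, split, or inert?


K = Q(sqrt(-698)). Since d mod 4 = 2, disc(K) = -2792.
Check p | disc: -2792 mod 23 = 14.
p does not divide disc. Compute Legendre symbol (d/p):
15^((23-1)/2) mod 23 = -1
(d/p) = -1, so p is inert: (p) stays prime with e=1, f=2, g=1.
Therefore p is inert.

inert


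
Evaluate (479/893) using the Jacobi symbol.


Compute (479/893) via quadratic reciprocity:
  reciprocity: (479/893) -> +(893/479)
  reduce: (414/479)
  pull out 2: (2/479) = +1  (since 479 mod 8 = 7)
  reciprocity: (207/479) -> -(479/207)
  reduce: (65/207)
  reciprocity: (65/207) -> +(207/65)
  reduce: (12/65)
  pull out 2: (2/65) = +1  (since 65 mod 8 = 1)
  pull out 2: (2/65) = +1  (since 65 mod 8 = 1)
  reciprocity: (3/65) -> +(65/3)
  reduce: (2/3)
  pull out 2: (2/3) = -1  (since 3 mod 8 = 3)
  (1/3) = 1
Product of signs = 1

1


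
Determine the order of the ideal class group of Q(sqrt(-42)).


K = Q(sqrt(-42)). d mod 4 = 2, so D = disc(K) = 4d = -168
h(K) equals the number of primitive reduced positive-definite forms (a, b, c) = a*x^2 + b*x*y + c*y^2 with b^2 - 4ac = D,
where reduced means |b| <= a <= c, with b >= 0 whenever |b| = a or a = c, and primitive means gcd(a, b, c) = 1.
Reduced forces 3a^2 <= |D| = 168, so 1 <= a <= 7; b must have the parity of D, and c = (b^2 - D)/(4a) must be an integer >= a.
Enumerate a = 1..7, b in [-a, a]:
  a=1: (1, 0, 42)  [1]
  a=2: (2, 0, 21)  [1]
  a=3: (3, 0, 14)  [1]
  a=4..5: none
  a=6: (6, 0, 7)  [1]
  a=7: none
Total reduced forms: 1 + 1 + 1 + 1 = 4
h = 4

4


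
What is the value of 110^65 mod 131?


p = 131 is prime and the exponent is (p-1)/2 = 65, so by Euler's criterion 110^65 = (110/131) = +1 or -1 mod 131.
Compute by square-and-multiply:
  65 = 64 + 1 (binary 1000001)
  Repeated squaring mod 131: 110^1 = 110, 110^2 = 48, 110^4 = 77, 110^8 = 34, 110^16 = 108, 110^32 = 5, 110^64 = 25
  110^65 = 110^64 * 110^1 = 25 * 110 mod 131
    25 * 110 = 2750 = 130 mod 131
  110^65 = 130 mod 131
Result 130 = p - 1 = -1 mod 131: 110 is a quadratic non-residue mod 131. As a residue in [0, p-1] the value is 130.
110^65 mod 131 = 130

130


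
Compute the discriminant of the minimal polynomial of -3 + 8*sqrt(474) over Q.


The element -3 + 8*sqrt(474) has minimal polynomial:
x^2 + 6*x - 30327
Discriminant = (6)^2 - 4*(-30327)
= 36 + 121308
= 121344

121344


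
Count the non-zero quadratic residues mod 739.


For prime p, the number of non-zero quadratic residues is (p-1)/2.
= (739-1)/2
= 369

369


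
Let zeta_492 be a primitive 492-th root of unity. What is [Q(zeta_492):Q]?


The degree equals Euler's totient phi(492).
492 = 2^2 * 3 * 41
phi(492) = 160

160


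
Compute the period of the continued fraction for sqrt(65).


Run the CF algorithm for sqrt(65).
a_0 = floor(sqrt(65)) = 8; set m_0=0, q_0=1.
Recurrence: m' = q*a - m,  q' = (d - m'^2)/q,  a' = floor((a_0 + m')/q').
  step 1: m=8, q=1, a=16
a_1 = 2*a_0 = 16, so the period closes here.
sqrt(65) = [8; 16]
Period length = 1

1


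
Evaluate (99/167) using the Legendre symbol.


p = 167 is prime, so compute (99/167) with the reciprocity algorithm (Jacobi-symbol steps: pull out 2s via (2/n), flip via reciprocity, reduce):
  reciprocity: (99/167) -> -(167/99)
  reduce: (68/99)
  pull out 2: (2/99) = -1  (since 99 mod 8 = 3)
  pull out 2: (2/99) = -1  (since 99 mod 8 = 3)
  reciprocity: (17/99) -> +(99/17)
  reduce: (14/17)
  pull out 2: (2/17) = +1  (since 17 mod 8 = 1)
  reciprocity: (7/17) -> +(17/7)
  reduce: (3/7)
  reciprocity: (3/7) -> -(7/3)
  reduce: (1/3)
  (1/3) = 1
Product of signs = 1
(99/167) = 1

1


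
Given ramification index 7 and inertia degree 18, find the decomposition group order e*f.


|D_P| = e * f
= 7 * 18
= 126

126


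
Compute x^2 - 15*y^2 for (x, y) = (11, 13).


x^2 - d*y^2
= 11^2 - 15*13^2
= 121 - 2535
= -2414

-2414


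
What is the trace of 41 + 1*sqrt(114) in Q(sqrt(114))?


Tr(a + b*sqrt(d)) = (a + b*sqrt(d)) + (a - b*sqrt(d)) = 2a
= 2 * (41)
= 82

82


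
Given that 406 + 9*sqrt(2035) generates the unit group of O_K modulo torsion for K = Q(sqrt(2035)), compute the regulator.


epsilon = 406 + 9*sqrt(2035)
= 811.9988
R = ln(811.9988)
= 6.6995

6.6995


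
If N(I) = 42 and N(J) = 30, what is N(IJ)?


N(IJ) = N(I) * N(J)
= 42 * 30
= 1260

1260


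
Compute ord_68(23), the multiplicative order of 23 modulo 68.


We want ord_68(23), the smallest k >= 1 with 23^k = 1 mod 68.
n = 68 = 2^2 * 17, phi(68) = 32; the order divides phi(n).
Divisors of 32: 1, 2, 4, 8, 16, 32
Repeated squaring mod 68: 23^1 = 23, 23^2 = 53, 23^4 = 21, 23^8 = 33, 23^16 = 1, 23^32 = 1
Test divisors in increasing order:
  k=1: 23^1 = 23 mod 68
  k=2: 23^2 = 53 mod 68
  k=4: 23^4 = 21 mod 68
  k=8: 23^8 = 33 mod 68
  k=16: 23^16 = 1 mod 68  <- first divisor giving 1
Order = 16

16


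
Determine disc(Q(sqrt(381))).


For K = Q(sqrt(d)) with d squarefree: disc(K) = d if d = 1 mod 4, and disc(K) = 4d if d = 2 or 3 mod 4.
Here d = 381, and d mod 4 = 1.
d = 1 mod 4 (O_K = Z[(1+sqrt(d))/2]), so disc(K) = d = 381

381


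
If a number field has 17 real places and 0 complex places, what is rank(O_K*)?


By Dirichlet's unit theorem:
rank = r1 + r2 - 1
= 17 + 0 - 1
= 16

16


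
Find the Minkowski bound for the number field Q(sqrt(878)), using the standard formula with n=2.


d = 878, d mod 4 = 2, so disc(K) = 4d = 3512; |disc(K)| = 3512
Real quadratic field, so n = 2, s = r2 = 0, r1 = 2
M = (n!/n^n) * (4/pi)^s * sqrt(|disc(K)|) = (2!/2^2) * (4/pi)^0 * sqrt(3512)
= 0.5 * 1.000000 * 59.262130
= 29.6311

29.6311


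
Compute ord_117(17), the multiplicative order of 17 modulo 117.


We want ord_117(17), the smallest k >= 1 with 17^k = 1 mod 117.
n = 117 = 3^2 * 13, phi(117) = 72; the order divides phi(n).
Divisors of 72: 1, 2, 3, 4, 6, 8, 9, 12, 18, 24, 36, 72
Repeated squaring mod 117: 17^1 = 17, 17^2 = 55, 17^4 = 100, 17^8 = 55, 17^16 = 100, 17^32 = 55, 17^64 = 100
Test divisors in increasing order:
  k=1: 17^1 = 17 mod 117
  k=2: 17^2 = 55 mod 117
  k=3: 17^3 = 55 * 17 = 116 mod 117
  k=4: 17^4 = 100 mod 117
  k=6: 17^6 = 100 * 55 = 1 mod 117  <- first divisor giving 1
Order = 6

6


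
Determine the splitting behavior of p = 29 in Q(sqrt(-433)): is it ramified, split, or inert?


K = Q(sqrt(-433)). Since d mod 4 = 3, disc(K) = -1732.
Check p | disc: -1732 mod 29 = 8.
p does not divide disc. Compute Legendre symbol (d/p):
2^((29-1)/2) mod 29 = -1
(d/p) = -1, so p is inert: (p) stays prime with e=1, f=2, g=1.
Therefore p is inert.

inert


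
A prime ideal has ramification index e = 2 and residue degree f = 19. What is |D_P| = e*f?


|D_P| = e * f
= 2 * 19
= 38

38


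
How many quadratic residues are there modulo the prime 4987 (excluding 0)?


For prime p, the number of non-zero quadratic residues is (p-1)/2.
= (4987-1)/2
= 2493

2493


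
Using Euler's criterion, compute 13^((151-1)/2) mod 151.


p = 151 is prime and the exponent is (p-1)/2 = 75, so by Euler's criterion 13^75 = (13/151) = +1 or -1 mod 151.
Compute by square-and-multiply:
  75 = 64 + 8 + 2 + 1 (binary 1001011)
  Repeated squaring mod 151: 13^1 = 13, 13^2 = 18, 13^4 = 22, 13^8 = 31, 13^16 = 55, 13^32 = 5, 13^64 = 25
  13^75 = 13^64 * 13^8 * 13^2 * 13^1 = 25 * 31 * 18 * 13 mod 151
    25 * 31 = 775 = 20 mod 151
    20 * 18 = 360 = 58 mod 151
    58 * 13 = 754 = 150 mod 151
  13^75 = 150 mod 151
Result 150 = p - 1 = -1 mod 151: 13 is a quadratic non-residue mod 151. As a residue in [0, p-1] the value is 150.
13^75 mod 151 = 150

150


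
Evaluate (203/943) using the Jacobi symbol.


Compute (203/943) via quadratic reciprocity:
  reciprocity: (203/943) -> -(943/203)
  reduce: (131/203)
  reciprocity: (131/203) -> -(203/131)
  reduce: (72/131)
  pull out 2: (2/131) = -1  (since 131 mod 8 = 3)
  pull out 2: (2/131) = -1  (since 131 mod 8 = 3)
  pull out 2: (2/131) = -1  (since 131 mod 8 = 3)
  reciprocity: (9/131) -> +(131/9)
  reduce: (5/9)
  reciprocity: (5/9) -> +(9/5)
  reduce: (4/5)
  pull out 2: (2/5) = -1  (since 5 mod 8 = 5)
  pull out 2: (2/5) = -1  (since 5 mod 8 = 5)
  (1/5) = 1
Product of signs = -1

-1


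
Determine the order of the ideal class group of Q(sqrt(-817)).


K = Q(sqrt(-817)). d mod 4 = 3, so D = disc(K) = 4d = -3268
h(K) equals the number of primitive reduced positive-definite forms (a, b, c) = a*x^2 + b*x*y + c*y^2 with b^2 - 4ac = D,
where reduced means |b| <= a <= c, with b >= 0 whenever |b| = a or a = c, and primitive means gcd(a, b, c) = 1.
Reduced forces 3a^2 <= |D| = 3268, so 1 <= a <= 33; b must have the parity of D, and c = (b^2 - D)/(4a) must be an integer >= a.
Enumerate a = 1..33, b in [-a, a]:
  a=1: (1, 0, 817)  [1]
  a=2: (2, 2, 409)  [1]
  a=3..6: none
  a=7: (7, -6, 118), (7, 6, 118)  [2]
  a=8..13: none
  a=14: (14, -6, 59), (14, 6, 59)  [2]
  a=15..16: none
  a=17: (17, -8, 49), (17, 8, 49)  [2]
  a=18: none
  a=19: (19, 0, 43)  [1]
  a=20..28: none
  a=29: (29, -26, 34), (29, 26, 34)  [2]
  a=30: none
  a=31: (31, 24, 31)  [1]
  a=32..33: none
Total reduced forms: 1 + 1 + 2 + 2 + 2 + 1 + 2 + 1 = 12
h = 12

12


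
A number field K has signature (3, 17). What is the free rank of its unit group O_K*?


By Dirichlet's unit theorem:
rank = r1 + r2 - 1
= 3 + 17 - 1
= 19

19


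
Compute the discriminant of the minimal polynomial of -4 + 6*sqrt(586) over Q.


The element -4 + 6*sqrt(586) has minimal polynomial:
x^2 + 8*x - 21080
Discriminant = (8)^2 - 4*(-21080)
= 64 + 84320
= 84384

84384


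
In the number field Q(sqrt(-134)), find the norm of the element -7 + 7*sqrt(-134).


N(a + b*sqrt(d)) = a^2 - d*b^2
= (-7)^2 - (-134)*(7)^2
= 49 + 6566
= 6615

6615


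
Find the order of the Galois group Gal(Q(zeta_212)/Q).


|Gal(Q(zeta_212)/Q)| = phi(212)
= 104

104


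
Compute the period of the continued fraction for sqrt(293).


Run the CF algorithm for sqrt(293).
a_0 = floor(sqrt(293)) = 17; set m_0=0, q_0=1.
Recurrence: m' = q*a - m,  q' = (d - m'^2)/q,  a' = floor((a_0 + m')/q').
  step 1: m=17, q=4, a=8
  step 2: m=15, q=17, a=1
  step 3: m=2, q=17, a=1
  step 4: m=15, q=4, a=8
  step 5: m=17, q=1, a=34
a_5 = 2*a_0 = 34, so the period closes here.
sqrt(293) = [17; 8, 1, 1, 8, 34]
Period length = 5

5


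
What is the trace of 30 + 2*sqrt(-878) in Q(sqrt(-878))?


Tr(a + b*sqrt(d)) = (a + b*sqrt(d)) + (a - b*sqrt(d)) = 2a
= 2 * (30)
= 60

60


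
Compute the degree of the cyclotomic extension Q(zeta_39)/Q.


The degree equals Euler's totient phi(39).
39 = 3 * 13
phi(39) = 24

24


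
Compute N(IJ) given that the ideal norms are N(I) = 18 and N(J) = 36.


N(IJ) = N(I) * N(J)
= 18 * 36
= 648

648


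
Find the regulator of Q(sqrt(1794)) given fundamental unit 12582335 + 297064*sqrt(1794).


epsilon = 12582335 + 297064*sqrt(1794)
= 2.5165e+07
R = ln(2.5165e+07)
= 17.0410

17.0410


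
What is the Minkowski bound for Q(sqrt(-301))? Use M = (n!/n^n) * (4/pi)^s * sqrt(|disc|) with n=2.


d = -301, d mod 4 = 3, so disc(K) = 4d = -1204; |disc(K)| = 1204
Imaginary quadratic field, so n = 2, s = r2 = 1, r1 = 0
M = (n!/n^n) * (4/pi)^s * sqrt(|disc(K)|) = (2!/2^2) * (4/pi)^1 * sqrt(1204)
= 0.5 * 1.273240 * 34.698703
= 22.0899

22.0899


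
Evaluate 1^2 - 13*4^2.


x^2 - d*y^2
= 1^2 - 13*4^2
= 1 - 208
= -207

-207


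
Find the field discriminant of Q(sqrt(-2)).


For K = Q(sqrt(d)) with d squarefree: disc(K) = d if d = 1 mod 4, and disc(K) = 4d if d = 2 or 3 mod 4.
Here d = -2, and d mod 4 = 2.
d = 2 mod 4, not 1 (O_K = Z[sqrt(d)]), so disc(K) = 4d = 4 * (-2) = -8

-8


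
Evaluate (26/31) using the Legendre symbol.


p = 31 is prime, so compute (26/31) with the reciprocity algorithm (Jacobi-symbol steps: pull out 2s via (2/n), flip via reciprocity, reduce):
  pull out 2: (2/31) = +1  (since 31 mod 8 = 7)
  reciprocity: (13/31) -> +(31/13)
  reduce: (5/13)
  reciprocity: (5/13) -> +(13/5)
  reduce: (3/5)
  reciprocity: (3/5) -> +(5/3)
  reduce: (2/3)
  pull out 2: (2/3) = -1  (since 3 mod 8 = 3)
  (1/3) = 1
Product of signs = -1
(26/31) = -1

-1


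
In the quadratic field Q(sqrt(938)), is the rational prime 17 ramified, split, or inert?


K = Q(sqrt(938)). Since d mod 4 = 2, disc(K) = 3752.
Check p | disc: 3752 mod 17 = 12.
p does not divide disc. Compute Legendre symbol (d/p):
3^((17-1)/2) mod 17 = -1
(d/p) = -1, so p is inert: (p) stays prime with e=1, f=2, g=1.
Therefore p is inert.

inert


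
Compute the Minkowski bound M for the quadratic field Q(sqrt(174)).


d = 174, d mod 4 = 2, so disc(K) = 4d = 696; |disc(K)| = 696
Real quadratic field, so n = 2, s = r2 = 0, r1 = 2
M = (n!/n^n) * (4/pi)^s * sqrt(|disc(K)|) = (2!/2^2) * (4/pi)^0 * sqrt(696)
= 0.5 * 1.000000 * 26.381812
= 13.1909

13.1909


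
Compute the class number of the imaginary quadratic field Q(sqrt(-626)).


K = Q(sqrt(-626)). d mod 4 = 2, so D = disc(K) = 4d = -2504
h(K) equals the number of primitive reduced positive-definite forms (a, b, c) = a*x^2 + b*x*y + c*y^2 with b^2 - 4ac = D,
where reduced means |b| <= a <= c, with b >= 0 whenever |b| = a or a = c, and primitive means gcd(a, b, c) = 1.
Reduced forces 3a^2 <= |D| = 2504, so 1 <= a <= 28; b must have the parity of D, and c = (b^2 - D)/(4a) must be an integer >= a.
Enumerate a = 1..28, b in [-a, a]:
  a=1: (1, 0, 626)  [1]
  a=2: (2, 0, 313)  [1]
  a=3: (3, -2, 209), (3, 2, 209)  [2]
  a=4: none
  a=5: (5, -4, 126), (5, 4, 126)  [2]
  a=6: (6, -4, 105), (6, 4, 105)  [2]
  a=7: (7, -4, 90), (7, 4, 90)  [2]
  a=8: none
  a=9: (9, -4, 70), (9, 4, 70)  [2]
  a=10: (10, -4, 63), (10, 4, 63)  [2]
  a=11: (11, -2, 57), (11, 2, 57)  [2]
  a=12..13: none
  a=14: (14, -4, 45), (14, 4, 45)  [2]
  a=15: (15, -14, 45), (15, -4, 42), (15, 4, 42), (15, 14, 45)  [4]
  a=16..17: none
  a=18: (18, -4, 35), (18, 4, 35)  [2]
  a=19: (19, -2, 33), (19, 2, 33)  [2]
  a=20: none
  a=21: (21, -10, 31), (21, -4, 30), (21, 4, 30), (21, 10, 31)  [4]
  a=22: (22, -20, 33), (22, 20, 33)  [2]
  a=23: (23, -16, 30), (23, 16, 30)  [2]
  a=24: none
  a=25: (25, -14, 27), (25, 14, 27)  [2]
  a=26..28: none
Total reduced forms: 1 + 1 + 2 + 2 + 2 + 2 + 2 + 2 + 2 + 2 + 4 + 2 + 2 + 4 + 2 + 2 + 2 = 36
h = 36

36


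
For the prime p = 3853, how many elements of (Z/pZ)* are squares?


For prime p, the number of non-zero quadratic residues is (p-1)/2.
= (3853-1)/2
= 1926

1926


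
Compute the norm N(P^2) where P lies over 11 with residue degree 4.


N(P^a) = p^(a*f)
= 11^(2*4)
= 11^8
= 214358881

214358881


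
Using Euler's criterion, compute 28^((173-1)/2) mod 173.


p = 173 is prime and the exponent is (p-1)/2 = 86, so by Euler's criterion 28^86 = (28/173) = +1 or -1 mod 173.
Compute by square-and-multiply:
  86 = 64 + 16 + 4 + 2 (binary 1010110)
  Repeated squaring mod 173: 28^1 = 28, 28^2 = 92, 28^4 = 160, 28^8 = 169, 28^16 = 16, 28^32 = 83, 28^64 = 142
  28^86 = 28^64 * 28^16 * 28^4 * 28^2 = 142 * 16 * 160 * 92 mod 173
    142 * 16 = 2272 = 23 mod 173
    23 * 160 = 3680 = 47 mod 173
    47 * 92 = 4324 = 172 mod 173
  28^86 = 172 mod 173
Result 172 = p - 1 = -1 mod 173: 28 is a quadratic non-residue mod 173. As a residue in [0, p-1] the value is 172.
28^86 mod 173 = 172

172


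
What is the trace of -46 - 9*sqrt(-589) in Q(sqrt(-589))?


Tr(a + b*sqrt(d)) = (a + b*sqrt(d)) + (a - b*sqrt(d)) = 2a
= 2 * (-46)
= -92

-92


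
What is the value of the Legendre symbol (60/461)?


p = 461 is prime, so compute (60/461) with the reciprocity algorithm (Jacobi-symbol steps: pull out 2s via (2/n), flip via reciprocity, reduce):
  pull out 2: (2/461) = -1  (since 461 mod 8 = 5)
  pull out 2: (2/461) = -1  (since 461 mod 8 = 5)
  reciprocity: (15/461) -> +(461/15)
  reduce: (11/15)
  reciprocity: (11/15) -> -(15/11)
  reduce: (4/11)
  pull out 2: (2/11) = -1  (since 11 mod 8 = 3)
  pull out 2: (2/11) = -1  (since 11 mod 8 = 3)
  (1/11) = 1
Product of signs = -1
(60/461) = -1

-1


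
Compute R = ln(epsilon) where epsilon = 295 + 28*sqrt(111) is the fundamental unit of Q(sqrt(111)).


epsilon = 295 + 28*sqrt(111)
= 589.9983
R = ln(589.9983)
= 6.3801

6.3801


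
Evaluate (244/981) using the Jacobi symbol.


Compute (244/981) via quadratic reciprocity:
  pull out 2: (2/981) = -1  (since 981 mod 8 = 5)
  pull out 2: (2/981) = -1  (since 981 mod 8 = 5)
  reciprocity: (61/981) -> +(981/61)
  reduce: (5/61)
  reciprocity: (5/61) -> +(61/5)
  reduce: (1/5)
  (1/5) = 1
Product of signs = 1

1


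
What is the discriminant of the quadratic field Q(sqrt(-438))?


For K = Q(sqrt(d)) with d squarefree: disc(K) = d if d = 1 mod 4, and disc(K) = 4d if d = 2 or 3 mod 4.
Here d = -438, and d mod 4 = 2.
d = 2 mod 4, not 1 (O_K = Z[sqrt(d)]), so disc(K) = 4d = 4 * (-438) = -1752

-1752


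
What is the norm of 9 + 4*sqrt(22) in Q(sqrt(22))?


N(a + b*sqrt(d)) = a^2 - d*b^2
= (9)^2 - (22)*(4)^2
= 81 - 352
= -271

-271


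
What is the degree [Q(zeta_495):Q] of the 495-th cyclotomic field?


The degree equals Euler's totient phi(495).
495 = 3^2 * 5 * 11
phi(495) = 240

240


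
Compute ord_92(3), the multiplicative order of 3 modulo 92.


We want ord_92(3), the smallest k >= 1 with 3^k = 1 mod 92.
n = 92 = 2^2 * 23, phi(92) = 44; the order divides phi(n).
Divisors of 44: 1, 2, 4, 11, 22, 44
Repeated squaring mod 92: 3^1 = 3, 3^2 = 9, 3^4 = 81, 3^8 = 29, 3^16 = 13, 3^32 = 77
Test divisors in increasing order:
  k=1: 3^1 = 3 mod 92
  k=2: 3^2 = 9 mod 92
  k=4: 3^4 = 81 mod 92
  k=11: 3^11 = 29 * 9 * 3 = 47 mod 92
  k=22: 3^22 = 13 * 81 * 9 = 1 mod 92  <- first divisor giving 1
Order = 22

22


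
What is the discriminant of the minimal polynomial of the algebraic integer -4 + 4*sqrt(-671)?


The element -4 + 4*sqrt(-671) has minimal polynomial:
x^2 + 8*x + 10752
Discriminant = (8)^2 - 4*(10752)
= 64 - 43008
= -42944

-42944


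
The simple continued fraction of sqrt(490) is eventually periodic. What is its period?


Run the CF algorithm for sqrt(490).
a_0 = floor(sqrt(490)) = 22; set m_0=0, q_0=1.
Recurrence: m' = q*a - m,  q' = (d - m'^2)/q,  a' = floor((a_0 + m')/q').
  step 1: m=22, q=6, a=7
  step 2: m=20, q=15, a=2
  step 3: m=10, q=26, a=1
  step 4: m=16, q=9, a=4
  step 5: m=20, q=10, a=4
  step 6: m=20, q=9, a=4
  step 7: m=16, q=26, a=1
  step 8: m=10, q=15, a=2
  step 9: m=20, q=6, a=7
  step 10: m=22, q=1, a=44
a_10 = 2*a_0 = 44, so the period closes here.
sqrt(490) = [22; 7, 2, 1, 4, 4, 4, 1, 2, 7, 44]
Period length = 10

10


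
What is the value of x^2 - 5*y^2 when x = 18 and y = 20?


x^2 - d*y^2
= 18^2 - 5*20^2
= 324 - 2000
= -1676

-1676


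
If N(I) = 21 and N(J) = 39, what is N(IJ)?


N(IJ) = N(I) * N(J)
= 21 * 39
= 819

819


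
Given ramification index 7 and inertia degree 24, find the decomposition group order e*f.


|D_P| = e * f
= 7 * 24
= 168

168


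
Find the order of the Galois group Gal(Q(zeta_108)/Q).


|Gal(Q(zeta_108)/Q)| = phi(108)
= 36

36


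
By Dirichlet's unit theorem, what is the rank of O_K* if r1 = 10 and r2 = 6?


By Dirichlet's unit theorem:
rank = r1 + r2 - 1
= 10 + 6 - 1
= 15

15


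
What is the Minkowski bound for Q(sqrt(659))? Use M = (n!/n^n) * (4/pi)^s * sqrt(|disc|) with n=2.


d = 659, d mod 4 = 3, so disc(K) = 4d = 2636; |disc(K)| = 2636
Real quadratic field, so n = 2, s = r2 = 0, r1 = 2
M = (n!/n^n) * (4/pi)^s * sqrt(|disc(K)|) = (2!/2^2) * (4/pi)^0 * sqrt(2636)
= 0.5 * 1.000000 * 51.341991
= 25.6710

25.6710


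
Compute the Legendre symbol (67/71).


p = 71 is prime, so compute (67/71) with the reciprocity algorithm (Jacobi-symbol steps: pull out 2s via (2/n), flip via reciprocity, reduce):
  reciprocity: (67/71) -> -(71/67)
  reduce: (4/67)
  pull out 2: (2/67) = -1  (since 67 mod 8 = 3)
  pull out 2: (2/67) = -1  (since 67 mod 8 = 3)
  (1/67) = 1
Product of signs = -1
(67/71) = -1

-1


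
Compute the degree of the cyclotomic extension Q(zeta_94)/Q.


The degree equals Euler's totient phi(94).
94 = 2 * 47
phi(94) = 46

46


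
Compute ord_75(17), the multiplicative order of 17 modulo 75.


We want ord_75(17), the smallest k >= 1 with 17^k = 1 mod 75.
n = 75 = 3 * 5^2, phi(75) = 40; the order divides phi(n).
Divisors of 40: 1, 2, 4, 5, 8, 10, 20, 40
Repeated squaring mod 75: 17^1 = 17, 17^2 = 64, 17^4 = 46, 17^8 = 16, 17^16 = 31, 17^32 = 61
Test divisors in increasing order:
  k=1: 17^1 = 17 mod 75
  k=2: 17^2 = 64 mod 75
  k=4: 17^4 = 46 mod 75
  k=5: 17^5 = 46 * 17 = 32 mod 75
  k=8: 17^8 = 16 mod 75
  k=10: 17^10 = 16 * 64 = 49 mod 75
  k=20: 17^20 = 31 * 46 = 1 mod 75  <- first divisor giving 1
Order = 20

20


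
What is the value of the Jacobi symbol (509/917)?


Compute (509/917) via quadratic reciprocity:
  reciprocity: (509/917) -> +(917/509)
  reduce: (408/509)
  pull out 2: (2/509) = -1  (since 509 mod 8 = 5)
  pull out 2: (2/509) = -1  (since 509 mod 8 = 5)
  pull out 2: (2/509) = -1  (since 509 mod 8 = 5)
  reciprocity: (51/509) -> +(509/51)
  reduce: (50/51)
  pull out 2: (2/51) = -1  (since 51 mod 8 = 3)
  reciprocity: (25/51) -> +(51/25)
  reduce: (1/25)
  (1/25) = 1
Product of signs = 1

1


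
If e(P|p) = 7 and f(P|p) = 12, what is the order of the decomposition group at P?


|D_P| = e * f
= 7 * 12
= 84

84


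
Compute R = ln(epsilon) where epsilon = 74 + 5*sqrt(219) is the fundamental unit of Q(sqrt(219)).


epsilon = 74 + 5*sqrt(219)
= 147.9932
R = ln(147.9932)
= 4.9972

4.9972


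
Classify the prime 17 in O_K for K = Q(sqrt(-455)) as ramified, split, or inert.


K = Q(sqrt(-455)). Since d mod 4 = 1, disc(K) = -455.
Check p | disc: -455 mod 17 = 4.
p does not divide disc. Compute Legendre symbol (d/p):
4^((17-1)/2) mod 17 = 1
(d/p) = 1, so p splits: (p) = P*P' with e=1, f=1, g=2.
Therefore p is split.

split
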